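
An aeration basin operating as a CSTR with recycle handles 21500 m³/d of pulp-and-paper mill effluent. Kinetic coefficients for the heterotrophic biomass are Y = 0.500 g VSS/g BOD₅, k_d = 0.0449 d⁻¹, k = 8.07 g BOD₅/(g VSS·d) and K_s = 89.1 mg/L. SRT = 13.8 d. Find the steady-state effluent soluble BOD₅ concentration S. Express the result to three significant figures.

For a completely mixed reactor with recycle the Lawrence–McCarty relation gives S = K_s·(1 + k_d·θ_c) / [θ_c·(Y·k − k_d) − 1] = 89.1 × (1 + 0.0449 × 13.8) / [13.8 × (0.500 × 8.07 − 0.0449) − 1] = 144.3 / 54.06 = 2.669 mg/L.

S ≈ 2.67 mg/L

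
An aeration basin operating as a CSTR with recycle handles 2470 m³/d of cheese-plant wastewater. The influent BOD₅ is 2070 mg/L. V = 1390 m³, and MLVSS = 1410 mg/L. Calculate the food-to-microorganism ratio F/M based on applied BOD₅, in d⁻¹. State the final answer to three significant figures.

F/M = applied load / biomass = Q·S₀/(V·X) = 2470 × 2070 / (1390 × 1410) = 2.609 d⁻¹.

F/M ≈ 2.61 d⁻¹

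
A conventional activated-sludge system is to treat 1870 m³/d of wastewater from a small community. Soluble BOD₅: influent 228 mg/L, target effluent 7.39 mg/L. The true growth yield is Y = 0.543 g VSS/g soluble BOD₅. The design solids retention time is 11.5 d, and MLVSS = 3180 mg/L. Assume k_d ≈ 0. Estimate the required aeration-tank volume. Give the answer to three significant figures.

V·X = Y·Q·ΔS·θ_c gives V = 0.543 × 1870 × (228 − 7.39) × 11.5 / 3180 = 810.1 m³.

V ≈ 810 m³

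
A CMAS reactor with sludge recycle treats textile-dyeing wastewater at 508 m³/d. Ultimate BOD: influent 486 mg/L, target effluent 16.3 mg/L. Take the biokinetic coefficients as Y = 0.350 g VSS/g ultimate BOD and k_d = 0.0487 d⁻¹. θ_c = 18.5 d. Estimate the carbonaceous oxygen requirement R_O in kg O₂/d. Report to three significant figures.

R_O ≈ 176 kg O₂/d

Observed yield with endogenous decay: Y_obs = Y / (1 + k_d·θ_c) = 0.350 / (1 + 0.0487 × 18.5) = 0.350 / 1.901 = 0.1841 g VSS/g ultimate BOD.
ΔS = 486 − 16.3 = 469.7 mg/L, so the substrate removal rate is 508 × 469.7/1000 = 238.6 kg ultimate BOD/d.
Net sludge production P_X = 0.1841 × 238.6 = 43.93 kg VSS/d.
R_O = Q·(S₀ − S) − 1.42·P_X = 238.6 − 1.42 × 43.93 = 176.2 kg O₂/d.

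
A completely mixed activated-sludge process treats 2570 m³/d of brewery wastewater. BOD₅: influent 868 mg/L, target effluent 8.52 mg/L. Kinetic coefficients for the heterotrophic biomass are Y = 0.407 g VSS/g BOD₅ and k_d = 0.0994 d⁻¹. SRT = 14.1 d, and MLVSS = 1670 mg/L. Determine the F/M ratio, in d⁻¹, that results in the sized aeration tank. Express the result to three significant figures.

Steady-state biomass mass balance: V·X·(1 + k_d·θ_c) = Y·Q·(S₀ − S)·θ_c, so V = 0.407 × 2570 × (868 − 8.52) × 14.1 / [1670 × (1 + 0.0994 × 14.1)] = 1.27×10^7 / 4011 = 3161 m³.
Food-to-microorganism ratio F/M = Q S₀ / (V X) = 2570 × 868 / (3161 × 1670) = 0.4226 d⁻¹.

F/M ≈ 0.423 d⁻¹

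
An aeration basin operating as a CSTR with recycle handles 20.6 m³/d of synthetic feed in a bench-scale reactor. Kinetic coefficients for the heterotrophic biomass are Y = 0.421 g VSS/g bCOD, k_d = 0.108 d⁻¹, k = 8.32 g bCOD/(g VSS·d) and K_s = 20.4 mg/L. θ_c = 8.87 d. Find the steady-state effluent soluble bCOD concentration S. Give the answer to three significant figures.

S ≈ 1.37 mg/L

From the Monod/SRT balance for a CMAS, S = K_s·(1+k_d θ_c)/[θ_c·(Y k − k_d) − 1] = 20.4 × (1 + 0.108 × 8.87) / [8.87 × (0.421 × 8.32 − 0.108) − 1] = 39.94 / 29.11 = 1.372 mg/L.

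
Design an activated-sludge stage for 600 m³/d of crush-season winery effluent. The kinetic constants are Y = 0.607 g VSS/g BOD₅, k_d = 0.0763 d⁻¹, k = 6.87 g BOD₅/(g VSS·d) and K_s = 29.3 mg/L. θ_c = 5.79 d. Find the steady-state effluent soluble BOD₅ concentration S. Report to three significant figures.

S ≈ 1.86 mg/L

Effluent substrate depends only on kinetics and SRT: S = K_s(1 + k_d θ_c) / [θ_c(Yk − k_d) − 1] = 29.3 × (1 + 0.0763 × 5.79) / [5.79 × (0.607 × 6.87 − 0.0763) − 1] = 42.24 / 22.70 = 1.861 mg/L.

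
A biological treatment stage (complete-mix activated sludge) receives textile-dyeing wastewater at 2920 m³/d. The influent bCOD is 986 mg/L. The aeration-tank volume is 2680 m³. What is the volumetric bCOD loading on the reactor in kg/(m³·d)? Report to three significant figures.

L_v = Q S₀ / V = 2920 × 986 × 10⁻³ / 2680 = 1.074 kg/(m³·d).

L_v ≈ 1.07 kg bCOD/(m³·d)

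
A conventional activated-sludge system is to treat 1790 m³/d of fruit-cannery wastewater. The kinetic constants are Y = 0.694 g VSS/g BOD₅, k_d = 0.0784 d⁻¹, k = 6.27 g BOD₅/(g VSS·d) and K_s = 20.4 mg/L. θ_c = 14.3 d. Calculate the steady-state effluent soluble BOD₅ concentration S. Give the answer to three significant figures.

S ≈ 0.720 mg/L

Effluent substrate depends only on kinetics and SRT: S = K_s(1 + k_d θ_c) / [θ_c(Yk − k_d) − 1] = 20.4 × (1 + 0.0784 × 14.3) / [14.3 × (0.694 × 6.27 − 0.0784) − 1] = 43.27 / 60.10 = 0.7199 mg/L.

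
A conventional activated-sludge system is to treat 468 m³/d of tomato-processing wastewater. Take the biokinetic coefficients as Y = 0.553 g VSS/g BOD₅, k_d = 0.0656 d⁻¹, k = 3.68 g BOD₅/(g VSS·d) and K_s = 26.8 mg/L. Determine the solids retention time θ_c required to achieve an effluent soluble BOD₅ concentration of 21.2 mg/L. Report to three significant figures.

θ_c ≈ 1.20 d

At the target effluent, Y k S/(K_s+S) = 0.553×3.68×21.2/48.00 = 0.8988 d⁻¹.
1/θ_c = 0.8988 − 0.0656 = 0.8332 d⁻¹, so θ_c = 1.200 d.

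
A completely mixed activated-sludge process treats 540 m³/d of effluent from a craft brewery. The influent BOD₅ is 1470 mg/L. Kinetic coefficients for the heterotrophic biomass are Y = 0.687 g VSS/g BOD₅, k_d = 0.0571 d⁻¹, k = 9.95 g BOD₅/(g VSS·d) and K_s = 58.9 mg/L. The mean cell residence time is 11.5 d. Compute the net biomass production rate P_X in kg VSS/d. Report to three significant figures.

P_X ≈ 329 kg VSS/d

From the Monod/SRT balance for a CMAS, S = K_s·(1+k_d θ_c)/[θ_c·(Y k − k_d) − 1] = 58.9 × (1 + 0.0571 × 11.5) / [11.5 × (0.687 × 9.95 − 0.0571) − 1] = 97.58 / 76.95 = 1.268 mg/L.
Y_obs = Y / (1 + k_d θ_c) = 0.687 / (1 + 0.0571 × 11.5) = 0.687 / 1.657 = 0.4147.
ΔS = 1470 − 1.27 = 1469 mg/L, so the substrate removal rate is 540 × 1469/1000 = 793.1 kg BOD₅/d.
So the net sludge growth is P_X = 0.4147 × 793.1 = 328.9 kg VSS/d.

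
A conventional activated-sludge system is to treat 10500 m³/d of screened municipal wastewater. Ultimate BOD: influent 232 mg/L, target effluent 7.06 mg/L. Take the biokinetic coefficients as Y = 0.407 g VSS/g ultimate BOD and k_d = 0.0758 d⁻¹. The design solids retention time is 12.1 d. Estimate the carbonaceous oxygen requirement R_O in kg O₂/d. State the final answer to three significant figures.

R_O ≈ 1650 kg O₂/d

The observed yield is Y_obs = Y/(1 + k_d·θ_c) = 0.407 / (1 + 0.0758 × 12.1) = 0.407 / 1.917 = 0.2123 g VSS per g ultimate BOD removed.
Substrate removed = Q·(S₀ − S) = 10500 m³/d × (232 − 7.06) g/m³ = 2.36×10^6 g/d = 2362 kg/d.
P_X = Y_obs·Q·(S₀ − S) = 0.2123 × 2362 = 501.4 kg VSS/d.
R_O = Q·ΔS − 1.42 P_X = 2362 − 712.0 = 1650 kg O₂/d.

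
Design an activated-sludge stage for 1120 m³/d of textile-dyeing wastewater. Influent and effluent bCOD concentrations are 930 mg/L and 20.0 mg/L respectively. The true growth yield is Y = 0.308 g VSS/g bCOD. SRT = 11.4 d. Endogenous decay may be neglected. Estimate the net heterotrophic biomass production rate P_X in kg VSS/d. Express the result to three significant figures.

Since k_d ≈ 0, Y_obs = Y = 0.308 g VSS/g bCOD.
Q·(S₀ − S) = 1120 × (930 − 20.0) × 10⁻³ = 1019 kg/d removed.
Biomass produced: P_X = Y_obs·Q·ΔS = 0.3080 × 1019 ≈ 313.9 kg VSS/d.

P_X ≈ 314 kg VSS/d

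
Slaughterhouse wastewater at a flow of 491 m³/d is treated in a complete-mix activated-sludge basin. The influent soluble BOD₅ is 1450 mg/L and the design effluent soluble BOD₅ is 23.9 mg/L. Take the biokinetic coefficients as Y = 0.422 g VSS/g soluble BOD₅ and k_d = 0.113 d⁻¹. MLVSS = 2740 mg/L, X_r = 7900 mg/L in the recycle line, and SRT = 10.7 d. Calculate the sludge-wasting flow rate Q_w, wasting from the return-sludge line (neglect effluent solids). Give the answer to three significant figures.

Rearranging the biomass balance for a CMAS with decay, V = Y·Q·ΔS·θ_c / [X·(1+k_d θ_c)] = 0.422 × 491 × (1450 − 23.9) × 10.7 / [2740 × (1 + 0.113 × 10.7)] = 3.16×10^6 / 6053 = 522.4 m³.
θ_c = V·X/(Q_w·X_r) when wasting from the recycle, so Q_w = V·X/(θ_c·X_r) = 522.4 × 2740 / (10.7 × 7900) = 16.93 m³/d.

Q_w ≈ 16.9 m³/d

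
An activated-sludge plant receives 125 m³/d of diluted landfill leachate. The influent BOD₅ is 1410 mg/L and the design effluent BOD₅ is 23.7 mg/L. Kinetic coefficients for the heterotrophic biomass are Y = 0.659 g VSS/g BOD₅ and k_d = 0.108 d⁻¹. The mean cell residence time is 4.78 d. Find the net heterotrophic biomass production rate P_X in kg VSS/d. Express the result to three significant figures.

P_X ≈ 75.3 kg VSS/d

The observed yield is Y_obs = Y/(1 + k_d·θ_c) = 0.659 / (1 + 0.108 × 4.78) = 0.659 / 1.516 = 0.4346 g VSS per g BOD₅ removed.
Mass of BOD₅ removed per day: Q(S₀ − S) = 125 × 1386 g/m³ = 173.3 kg/d.
Net biomass production P_X = Y_obs × Q·(S₀ − S) = 0.4346 × 173.3 = 75.32 kg VSS/d.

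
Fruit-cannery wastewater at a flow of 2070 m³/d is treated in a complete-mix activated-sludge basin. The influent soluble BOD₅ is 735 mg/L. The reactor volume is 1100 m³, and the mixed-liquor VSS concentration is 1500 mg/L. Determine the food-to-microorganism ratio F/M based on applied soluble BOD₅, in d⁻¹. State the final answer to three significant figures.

F/M ≈ 0.922 d⁻¹

Food-to-microorganism ratio F/M = Q S₀ / (V X) = 2070 × 735 / (1100 × 1500) = 0.9221 d⁻¹.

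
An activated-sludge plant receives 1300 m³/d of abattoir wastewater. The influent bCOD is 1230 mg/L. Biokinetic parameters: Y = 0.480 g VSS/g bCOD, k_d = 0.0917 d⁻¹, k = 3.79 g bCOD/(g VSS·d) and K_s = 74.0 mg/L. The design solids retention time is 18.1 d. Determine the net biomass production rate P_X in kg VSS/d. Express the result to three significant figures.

P_X ≈ 287 kg VSS/d

From the Monod/SRT balance for a CMAS, S = K_s·(1+k_d θ_c)/[θ_c·(Y k − k_d) − 1] = 74.0 × (1 + 0.0917 × 18.1) / [18.1 × (0.480 × 3.79 − 0.0917) − 1] = 196.8 / 30.27 = 6.503 mg/L.
Y_obs = Y / (1 + k_d θ_c) = 0.480 / (1 + 0.0917 × 18.1) = 0.480 / 2.660 = 0.1805.
Q·(S₀ − S) = 1300 × (1230 − 6.50) × 10⁻³ = 1591 kg/d removed.
Net biomass production P_X = Y_obs × Q·(S₀ − S) = 0.1805 × 1591 = 287.0 kg VSS/d.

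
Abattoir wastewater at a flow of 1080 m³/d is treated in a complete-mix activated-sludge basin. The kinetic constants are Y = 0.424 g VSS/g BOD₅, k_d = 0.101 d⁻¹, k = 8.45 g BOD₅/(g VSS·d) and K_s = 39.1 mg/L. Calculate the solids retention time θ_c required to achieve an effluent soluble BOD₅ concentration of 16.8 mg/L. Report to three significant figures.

θ_c ≈ 1.02 d

At the target effluent, Y k S/(K_s+S) = 0.424×8.45×16.8/55.90 = 1.077 d⁻¹.
Then 1/θ_c = μ − k_d = 1.077 − 0.101 = 0.9758 d⁻¹, giving θ_c = 1.025 d.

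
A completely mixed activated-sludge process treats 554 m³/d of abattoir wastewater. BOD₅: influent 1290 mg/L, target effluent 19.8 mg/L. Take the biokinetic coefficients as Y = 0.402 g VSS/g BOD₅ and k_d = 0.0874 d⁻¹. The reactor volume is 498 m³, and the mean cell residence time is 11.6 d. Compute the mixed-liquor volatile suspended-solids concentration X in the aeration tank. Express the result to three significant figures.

X ≈ 3270 mg/L

Solving the biomass balance for X: X = Y Q (S₀−S) θ_c / [V (1+k_d θ_c)] = 0.402 × 554 × (1290 − 19.8) × 11.6 / [498 × (1 + 0.0874 × 11.6)] = 3272 mg/L.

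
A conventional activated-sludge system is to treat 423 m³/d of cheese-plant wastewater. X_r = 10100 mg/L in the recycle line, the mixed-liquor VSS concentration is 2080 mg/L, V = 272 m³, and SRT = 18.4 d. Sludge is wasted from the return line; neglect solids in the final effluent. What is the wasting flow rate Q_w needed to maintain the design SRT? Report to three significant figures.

Q_w = (V·X)/(θ_c X_r) = 272.0 × 2080 / (18.4 × 10100) = 3.044 m³/d.

Q_w ≈ 3.04 m³/d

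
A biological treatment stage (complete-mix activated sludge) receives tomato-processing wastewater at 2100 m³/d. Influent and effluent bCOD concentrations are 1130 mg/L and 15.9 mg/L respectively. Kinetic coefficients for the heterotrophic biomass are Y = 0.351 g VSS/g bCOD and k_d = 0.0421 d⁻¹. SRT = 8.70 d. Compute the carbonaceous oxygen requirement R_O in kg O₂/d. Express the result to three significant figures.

Observed yield with endogenous decay: Y_obs = Y / (1 + k_d·θ_c) = 0.351 / (1 + 0.0421 × 8.70) = 0.351 / 1.366 = 0.2569 g VSS/g bCOD.
Q·(S₀ − S) = 2100 × (1130 − 15.9) × 10⁻³ = 2340 kg/d removed.
Net sludge production P_X = 0.2569 × 2340 = 601.1 kg VSS/d.
R_O = Q·ΔS − 1.42 P_X = 2340 − 853.5 = 1486 kg O₂/d.

R_O ≈ 1490 kg O₂/d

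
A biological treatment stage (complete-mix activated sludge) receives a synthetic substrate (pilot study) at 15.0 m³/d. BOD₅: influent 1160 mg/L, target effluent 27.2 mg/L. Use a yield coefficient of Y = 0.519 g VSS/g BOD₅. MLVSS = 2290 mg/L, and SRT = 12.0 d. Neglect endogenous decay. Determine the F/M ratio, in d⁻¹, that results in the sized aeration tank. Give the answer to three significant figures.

F/M ≈ 0.164 d⁻¹

With k_d = 0 the design equation reduces to V = Y Q (S₀−S) θ_c / X = 0.519 × 15.0 × (1160 − 27.2) × 12.0 / 2290 = 46.21 m³.
Food-to-microorganism ratio F/M = Q S₀ / (V X) = 15.0 × 1160 / (46.21 × 2290) = 0.1644 d⁻¹.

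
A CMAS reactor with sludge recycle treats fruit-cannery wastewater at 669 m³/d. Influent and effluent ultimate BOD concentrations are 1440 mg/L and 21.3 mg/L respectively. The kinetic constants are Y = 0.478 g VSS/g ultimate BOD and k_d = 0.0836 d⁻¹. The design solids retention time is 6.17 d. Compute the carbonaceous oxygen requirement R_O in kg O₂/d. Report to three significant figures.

Y_obs = Y / (1 + k_d θ_c) = 0.478 / (1 + 0.0836 × 6.17) = 0.478 / 1.516 = 0.3153.
Substrate removed = Q·(S₀ − S) = 669 m³/d × (1440 − 21.3) g/m³ = 9.49×10^5 g/d = 949.1 kg/d.
Biomass synthesised: P_X = Y_obs × 949.1 = 299.3 kg VSS/d.
Carbonaceous O₂ demand = substrate oxidised − cell-mass equivalent = 949.1 − 1.42 × 299.3 = 524.1 kg O₂/d.

R_O ≈ 524 kg O₂/d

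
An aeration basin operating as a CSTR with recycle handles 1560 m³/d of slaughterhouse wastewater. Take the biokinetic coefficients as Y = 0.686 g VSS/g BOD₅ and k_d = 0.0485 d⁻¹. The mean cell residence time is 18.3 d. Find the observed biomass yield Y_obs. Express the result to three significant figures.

Observed yield with endogenous decay: Y_obs = Y / (1 + k_d·θ_c) = 0.686 / (1 + 0.0485 × 18.3) = 0.686 / 1.888 = 0.3634 g VSS/g BOD₅.

Y_obs ≈ 0.363 g VSS/g BOD₅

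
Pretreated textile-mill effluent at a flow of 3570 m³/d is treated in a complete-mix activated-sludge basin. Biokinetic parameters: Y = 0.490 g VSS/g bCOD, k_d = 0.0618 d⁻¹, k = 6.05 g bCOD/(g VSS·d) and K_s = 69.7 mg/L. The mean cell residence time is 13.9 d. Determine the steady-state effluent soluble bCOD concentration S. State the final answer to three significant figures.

S ≈ 3.29 mg/L

Effluent substrate depends only on kinetics and SRT: S = K_s(1 + k_d θ_c) / [θ_c(Yk − k_d) − 1] = 69.7 × (1 + 0.0618 × 13.9) / [13.9 × (0.490 × 6.05 − 0.0618) − 1] = 129.6 / 39.35 = 3.293 mg/L.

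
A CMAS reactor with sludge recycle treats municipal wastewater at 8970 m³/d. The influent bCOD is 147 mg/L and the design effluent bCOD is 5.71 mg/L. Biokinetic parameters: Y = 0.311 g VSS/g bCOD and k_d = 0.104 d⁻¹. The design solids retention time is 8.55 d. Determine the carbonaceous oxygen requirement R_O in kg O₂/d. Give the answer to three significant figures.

Observed yield with endogenous decay: Y_obs = Y / (1 + k_d·θ_c) = 0.311 / (1 + 0.104 × 8.55) = 0.311 / 1.889 = 0.1646 g VSS/g bCOD.
Mass of bCOD removed per day: Q(S₀ − S) = 8970 × 141.3 g/m³ = 1267 kg/d.
Biomass synthesised: P_X = Y_obs × 1267 = 208.6 kg VSS/d.
Carbonaceous O₂ demand = substrate oxidised − cell-mass equivalent = 1267 − 1.42 × 208.6 = 971.1 kg O₂/d.

R_O ≈ 971 kg O₂/d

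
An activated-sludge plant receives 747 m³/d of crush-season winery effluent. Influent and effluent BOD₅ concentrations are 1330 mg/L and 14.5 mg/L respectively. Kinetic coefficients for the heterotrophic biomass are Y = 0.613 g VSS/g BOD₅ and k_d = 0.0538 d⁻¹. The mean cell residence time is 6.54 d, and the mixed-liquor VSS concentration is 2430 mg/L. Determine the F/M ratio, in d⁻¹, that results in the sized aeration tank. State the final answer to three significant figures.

F/M ≈ 0.341 d⁻¹

Steady-state biomass mass balance: V·X·(1 + k_d·θ_c) = Y·Q·(S₀ − S)·θ_c, so V = 0.613 × 747 × (1330 − 14.5) × 6.54 / [2430 × (1 + 0.0538 × 6.54)] = 3.94×10^6 / 3285 = 1199 m³.
Food-to-microorganism ratio F/M = Q S₀ / (V X) = 747 × 1330 / (1199 × 2430) = 0.3409 d⁻¹.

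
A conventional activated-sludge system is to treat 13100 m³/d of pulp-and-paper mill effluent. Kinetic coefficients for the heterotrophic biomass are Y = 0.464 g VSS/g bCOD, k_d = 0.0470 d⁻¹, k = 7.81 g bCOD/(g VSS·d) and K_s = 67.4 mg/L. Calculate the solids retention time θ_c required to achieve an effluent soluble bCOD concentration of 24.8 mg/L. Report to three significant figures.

θ_c ≈ 1.08 d

At the target effluent, Y k S/(K_s+S) = 0.464×7.81×24.8/92.20 = 0.9747 d⁻¹.
θ_c = 1/(μ − k_d) = 1/(0.9747 − 0.0470) = 1/0.9277 = 1.078 d.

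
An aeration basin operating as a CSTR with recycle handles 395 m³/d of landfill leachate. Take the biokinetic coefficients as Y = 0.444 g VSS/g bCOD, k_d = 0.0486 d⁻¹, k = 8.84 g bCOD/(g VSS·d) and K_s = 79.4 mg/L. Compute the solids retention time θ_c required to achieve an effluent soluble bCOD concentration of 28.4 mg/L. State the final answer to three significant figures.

θ_c ≈ 1.01 d

Specific growth rate at S = 28.4 mg/L: μ = YkS/(K_s+S) = 0.444·8.84·28.4/(79.4+28.4) = 1.034 d⁻¹.
θ_c = 1/(μ − k_d) = 1/(1.034 − 0.0486) = 1/0.9854 = 1.015 d.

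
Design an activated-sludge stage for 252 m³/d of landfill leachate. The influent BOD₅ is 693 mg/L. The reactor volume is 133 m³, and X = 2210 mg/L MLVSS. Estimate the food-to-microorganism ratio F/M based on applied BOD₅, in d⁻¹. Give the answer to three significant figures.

F/M ≈ 0.594 d⁻¹

Food-to-microorganism ratio F/M = Q S₀ / (V X) = 252 × 693 / (133.0 × 2210) = 0.5941 d⁻¹.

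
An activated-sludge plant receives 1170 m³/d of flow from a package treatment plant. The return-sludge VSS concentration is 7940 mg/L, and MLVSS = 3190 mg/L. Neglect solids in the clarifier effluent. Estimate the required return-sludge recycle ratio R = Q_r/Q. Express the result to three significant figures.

Solids balance on the clarifier gives (1+R)X = R·X_r, so R = X/(X_r − X) = 3190 / (7940 − 3190) = 0.6716.

R ≈ 0.672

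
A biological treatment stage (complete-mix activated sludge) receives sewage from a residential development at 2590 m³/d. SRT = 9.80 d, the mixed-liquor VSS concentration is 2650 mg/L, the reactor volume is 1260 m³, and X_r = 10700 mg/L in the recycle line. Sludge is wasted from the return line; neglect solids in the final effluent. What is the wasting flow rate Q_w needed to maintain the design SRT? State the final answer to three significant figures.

Q_w ≈ 31.8 m³/d

θ_c = V·X/(Q_w·X_r) when wasting from the recycle, so Q_w = V·X/(θ_c·X_r) = 1260 × 2650 / (9.80 × 10700) = 31.84 m³/d.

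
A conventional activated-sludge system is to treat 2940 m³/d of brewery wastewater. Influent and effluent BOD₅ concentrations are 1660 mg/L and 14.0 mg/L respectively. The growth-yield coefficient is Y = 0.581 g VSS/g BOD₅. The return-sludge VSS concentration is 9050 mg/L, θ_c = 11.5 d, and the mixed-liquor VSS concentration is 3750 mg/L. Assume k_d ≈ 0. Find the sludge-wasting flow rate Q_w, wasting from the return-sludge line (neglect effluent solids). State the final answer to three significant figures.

With k_d = 0 the design equation reduces to V = Y Q (S₀−S) θ_c / X = 0.581 × 2940 × (1660 − 14.0) × 11.5 / 3750 = 8622 m³.
Q_w = (V·X)/(θ_c X_r) = 8622 × 3750 / (11.5 × 9050) = 310.7 m³/d.

Q_w ≈ 311 m³/d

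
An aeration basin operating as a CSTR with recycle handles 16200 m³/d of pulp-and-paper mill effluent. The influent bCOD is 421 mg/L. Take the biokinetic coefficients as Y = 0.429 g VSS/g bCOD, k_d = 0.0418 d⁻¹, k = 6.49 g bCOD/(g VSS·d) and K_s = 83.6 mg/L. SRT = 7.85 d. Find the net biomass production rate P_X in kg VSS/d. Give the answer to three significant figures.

P_X ≈ 2170 kg VSS/d

Effluent substrate depends only on kinetics and SRT: S = K_s(1 + k_d θ_c) / [θ_c(Yk − k_d) − 1] = 83.6 × (1 + 0.0418 × 7.85) / [7.85 × (0.429 × 6.49 − 0.0418) − 1] = 111.0 / 20.53 = 5.409 mg/L.
Correct the yield for decay: Y_obs = Y/(1 + k_d θ_c) = 0.429 / (1 + 0.0418 × 7.85) = 0.429 / 1.328 = 0.3230.
ΔS = 421 − 5.41 = 415.6 mg/L, so the substrate removal rate is 16200 × 415.6/1000 = 6733 kg bCOD/d.
So the net sludge growth is P_X = 0.3230 × 6733 = 2175 kg VSS/d.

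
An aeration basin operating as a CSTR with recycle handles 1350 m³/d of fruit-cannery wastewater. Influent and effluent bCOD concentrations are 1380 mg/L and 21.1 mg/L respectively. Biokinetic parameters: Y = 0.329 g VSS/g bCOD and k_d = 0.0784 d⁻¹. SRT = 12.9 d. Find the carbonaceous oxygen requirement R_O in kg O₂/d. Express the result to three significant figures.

Observed yield with endogenous decay: Y_obs = Y / (1 + k_d·θ_c) = 0.329 / (1 + 0.0784 × 12.9) = 0.329 / 2.011 = 0.1636 g VSS/g bCOD.
Q·(S₀ − S) = 1350 × (1380 − 21.1) × 10⁻³ = 1835 kg/d removed.
Biomass synthesised: P_X = Y_obs × 1835 = 300.1 kg VSS/d.
R_O = Q·(S₀ − S) − 1.42·P_X = 1835 − 1.42 × 300.1 = 1408 kg O₂/d.

R_O ≈ 1410 kg O₂/d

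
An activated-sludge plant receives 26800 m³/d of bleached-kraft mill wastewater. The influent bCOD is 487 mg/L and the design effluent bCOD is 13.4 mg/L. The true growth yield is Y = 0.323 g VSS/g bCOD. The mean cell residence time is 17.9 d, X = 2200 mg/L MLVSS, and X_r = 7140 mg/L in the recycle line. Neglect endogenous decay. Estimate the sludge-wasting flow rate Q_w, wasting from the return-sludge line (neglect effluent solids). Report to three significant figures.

Q_w ≈ 574 m³/d

With k_d = 0 the design equation reduces to V = Y Q (S₀−S) θ_c / X = 0.323 × 26800 × (487 − 13.4) × 17.9 / 2200 = 33356 m³.
Wasting from the return line (neglecting effluent solids): Q_w = V·X / (θ_c·X_r) = 33356 × 2200 / (17.9 × 7140) = 574.2 m³/d.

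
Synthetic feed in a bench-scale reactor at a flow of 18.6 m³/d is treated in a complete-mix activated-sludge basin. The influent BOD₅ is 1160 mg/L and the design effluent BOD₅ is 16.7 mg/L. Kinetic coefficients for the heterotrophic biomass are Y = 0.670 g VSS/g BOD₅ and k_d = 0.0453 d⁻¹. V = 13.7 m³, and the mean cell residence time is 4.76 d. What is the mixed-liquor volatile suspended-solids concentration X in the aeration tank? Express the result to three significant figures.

X ≈ 4070 mg/L

Solving the biomass balance for X: X = Y Q (S₀−S) θ_c / [V (1+k_d θ_c)] = 0.670 × 18.6 × (1160 − 16.7) × 4.76 / [13.7 × (1 + 0.0453 × 4.76)] = 4072 mg/L.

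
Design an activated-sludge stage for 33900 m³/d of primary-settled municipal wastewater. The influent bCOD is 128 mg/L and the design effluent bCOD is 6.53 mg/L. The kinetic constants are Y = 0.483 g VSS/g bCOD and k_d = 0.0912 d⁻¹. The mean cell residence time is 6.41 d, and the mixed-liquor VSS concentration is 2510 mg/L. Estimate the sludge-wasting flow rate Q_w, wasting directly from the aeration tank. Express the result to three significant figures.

Q_w ≈ 500 m³/d

Rearranging the biomass balance for a CMAS with decay, V = Y·Q·ΔS·θ_c / [X·(1+k_d θ_c)] = 0.483 × 33900 × (128 − 6.53) × 6.41 / [2510 × (1 + 0.0912 × 6.41)] = 1.27×10^7 / 3977 = 3205 m³.
With mixed-liquor wasting, θ_c = V/Q_w, so Q_w = V/θ_c = 3205/6.41 = 500.1 m³/d.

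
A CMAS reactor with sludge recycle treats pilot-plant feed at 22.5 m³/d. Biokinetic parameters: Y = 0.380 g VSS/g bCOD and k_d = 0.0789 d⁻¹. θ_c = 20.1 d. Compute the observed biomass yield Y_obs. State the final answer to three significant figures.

Observed yield with endogenous decay: Y_obs = Y / (1 + k_d·θ_c) = 0.380 / (1 + 0.0789 × 20.1) = 0.380 / 2.586 = 0.1470 g VSS/g bCOD.

Y_obs ≈ 0.147 g VSS/g bCOD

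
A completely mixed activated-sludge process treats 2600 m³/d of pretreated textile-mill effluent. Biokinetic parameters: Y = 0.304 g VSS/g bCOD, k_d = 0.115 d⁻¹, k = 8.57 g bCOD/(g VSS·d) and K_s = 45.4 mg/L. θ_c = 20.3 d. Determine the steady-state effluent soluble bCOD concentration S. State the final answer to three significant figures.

S ≈ 3.06 mg/L

For a completely mixed reactor with recycle the Lawrence–McCarty relation gives S = K_s·(1 + k_d·θ_c) / [θ_c·(Y·k − k_d) − 1] = 45.4 × (1 + 0.115 × 20.3) / [20.3 × (0.304 × 8.57 − 0.115) − 1] = 151.4 / 49.55 = 3.055 mg/L.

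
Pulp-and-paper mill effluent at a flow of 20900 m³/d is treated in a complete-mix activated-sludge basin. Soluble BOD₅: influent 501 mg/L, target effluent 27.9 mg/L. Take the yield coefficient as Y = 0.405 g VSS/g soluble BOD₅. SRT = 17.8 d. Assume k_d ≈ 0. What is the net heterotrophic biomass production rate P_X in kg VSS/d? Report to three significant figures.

No decay correction is needed, so Y_obs = Y = 0.405.
ΔS = 501 − 27.9 = 473.1 mg/L, so the substrate removal rate is 20900 × 473.1/1000 = 9888 kg soluble BOD₅/d.
P_X = Y_obs · Q(S₀ − S) = 0.4050 × 9888 = 4005 kg VSS/d.

P_X ≈ 4000 kg VSS/d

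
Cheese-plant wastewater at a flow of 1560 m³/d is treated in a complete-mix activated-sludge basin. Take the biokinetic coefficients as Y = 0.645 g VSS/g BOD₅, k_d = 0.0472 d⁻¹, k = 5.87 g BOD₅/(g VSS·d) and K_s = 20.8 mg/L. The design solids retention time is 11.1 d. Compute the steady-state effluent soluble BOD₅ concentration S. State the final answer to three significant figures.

S ≈ 0.783 mg/L

Effluent substrate depends only on kinetics and SRT: S = K_s(1 + k_d θ_c) / [θ_c(Yk − k_d) − 1] = 20.8 × (1 + 0.0472 × 11.1) / [11.1 × (0.645 × 5.87 − 0.0472) − 1] = 31.70 / 40.50 = 0.7826 mg/L.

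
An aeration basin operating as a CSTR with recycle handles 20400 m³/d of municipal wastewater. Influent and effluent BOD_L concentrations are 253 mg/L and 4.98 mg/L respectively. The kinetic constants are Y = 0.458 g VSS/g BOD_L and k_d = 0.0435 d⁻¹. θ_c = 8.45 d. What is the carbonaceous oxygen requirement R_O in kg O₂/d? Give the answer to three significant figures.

Correct the yield for decay: Y_obs = Y/(1 + k_d θ_c) = 0.458 / (1 + 0.0435 × 8.45) = 0.458 / 1.368 = 0.3349.
Q·(S₀ − S) = 20400 × (253 − 4.98) × 10⁻³ = 5060 kg/d removed.
P_X = Y_obs·Q·(S₀ − S) = 0.3349 × 5060 = 1694 kg VSS/d.
R_O = Q·(S₀ − S) − 1.42·P_X = 5060 − 1.42 × 1694 = 2653 kg O₂/d.

R_O ≈ 2650 kg O₂/d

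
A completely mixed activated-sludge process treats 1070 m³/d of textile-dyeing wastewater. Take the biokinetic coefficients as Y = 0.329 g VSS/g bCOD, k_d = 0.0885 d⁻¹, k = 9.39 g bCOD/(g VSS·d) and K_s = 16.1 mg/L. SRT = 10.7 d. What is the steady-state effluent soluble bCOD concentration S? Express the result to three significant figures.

For a completely mixed reactor with recycle the Lawrence–McCarty relation gives S = K_s·(1 + k_d·θ_c) / [θ_c·(Y·k − k_d) − 1] = 16.1 × (1 + 0.0885 × 10.7) / [10.7 × (0.329 × 9.39 − 0.0885) − 1] = 31.35 / 31.11 = 1.008 mg/L.

S ≈ 1.01 mg/L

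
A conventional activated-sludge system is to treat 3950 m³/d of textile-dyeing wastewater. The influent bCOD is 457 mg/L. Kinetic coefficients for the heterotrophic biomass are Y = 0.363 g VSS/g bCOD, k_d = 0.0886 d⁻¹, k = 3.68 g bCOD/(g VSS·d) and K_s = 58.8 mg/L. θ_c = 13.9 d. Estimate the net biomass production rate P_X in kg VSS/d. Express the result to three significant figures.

P_X ≈ 288 kg VSS/d

Effluent substrate depends only on kinetics and SRT: S = K_s(1 + k_d θ_c) / [θ_c(Yk − k_d) − 1] = 58.8 × (1 + 0.0886 × 13.9) / [13.9 × (0.363 × 3.68 − 0.0886) − 1] = 131.2 / 16.34 = 8.032 mg/L.
Y_obs = Y / (1 + k_d θ_c) = 0.363 / (1 + 0.0886 × 13.9) = 0.363 / 2.232 = 0.1627.
ΔS = 457 − 8.03 = 449.0 mg/L, so the substrate removal rate is 3950 × 449.0/1000 = 1773 kg bCOD/d.
So the net sludge growth is P_X = 0.1627 × 1773 = 288.5 kg VSS/d.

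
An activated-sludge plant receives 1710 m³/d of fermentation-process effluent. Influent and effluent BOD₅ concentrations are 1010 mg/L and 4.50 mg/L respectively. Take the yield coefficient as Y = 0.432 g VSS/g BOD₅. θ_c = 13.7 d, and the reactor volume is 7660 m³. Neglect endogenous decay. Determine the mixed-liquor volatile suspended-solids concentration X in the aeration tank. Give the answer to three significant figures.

X ≈ 1330 mg/L

From V·X = Y·Q·(S₀ − S)·θ_c (decay neglected): X = 0.432 × 1710 × (1010 − 4.50) × 13.7 / 7660 = 1328 mg/L.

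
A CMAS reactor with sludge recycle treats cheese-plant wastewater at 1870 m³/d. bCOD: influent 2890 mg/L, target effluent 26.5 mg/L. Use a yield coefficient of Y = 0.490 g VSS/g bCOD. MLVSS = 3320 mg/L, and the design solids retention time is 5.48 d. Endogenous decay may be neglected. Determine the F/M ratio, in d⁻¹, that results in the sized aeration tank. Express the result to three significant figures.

F/M ≈ 0.376 d⁻¹

V·X = Y·Q·ΔS·θ_c gives V = 0.490 × 1870 × (2890 − 26.5) × 5.48 / 3320 = 4331 m³.
F/M = Q·S₀ / (V·X) = 1870 × 2890 / (4331 × 3320) = 0.3759 g bCOD·(g VSS·d)⁻¹.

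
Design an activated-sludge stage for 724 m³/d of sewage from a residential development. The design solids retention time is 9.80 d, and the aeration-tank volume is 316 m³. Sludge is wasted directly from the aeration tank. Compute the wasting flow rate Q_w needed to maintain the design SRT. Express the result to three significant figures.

Wasting from the aeration tank: Q_w = V / θ_c = 316.0 / 9.80 = 32.24 m³/d.

Q_w ≈ 32.2 m³/d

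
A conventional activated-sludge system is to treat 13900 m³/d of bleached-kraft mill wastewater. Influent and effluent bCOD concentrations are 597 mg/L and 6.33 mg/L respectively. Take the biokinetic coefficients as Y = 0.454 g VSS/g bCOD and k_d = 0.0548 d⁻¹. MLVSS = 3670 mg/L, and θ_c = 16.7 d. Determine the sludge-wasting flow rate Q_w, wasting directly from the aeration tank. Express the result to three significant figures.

Q_w ≈ 530 m³/d

Steady-state biomass mass balance: V·X·(1 + k_d·θ_c) = Y·Q·(S₀ − S)·θ_c, so V = 0.454 × 13900 × (597 − 6.33) × 16.7 / [3670 × (1 + 0.0548 × 16.7)] = 6.22×10^7 / 7029 = 8856 m³.
For wasting at MLVSS concentration, Q_w = V/θ_c = 8856/16.7 = 530.3 m³/d.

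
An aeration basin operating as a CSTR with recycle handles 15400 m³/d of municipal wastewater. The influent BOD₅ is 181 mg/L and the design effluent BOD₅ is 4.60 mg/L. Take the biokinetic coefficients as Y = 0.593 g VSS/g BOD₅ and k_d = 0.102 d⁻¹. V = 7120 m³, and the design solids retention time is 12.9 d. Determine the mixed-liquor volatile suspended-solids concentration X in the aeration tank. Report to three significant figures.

X ≈ 1260 mg/L

X = Y·Q·ΔS·θ_c / [V·(1 + k_d θ_c)] = 0.593 × 15400 × (181 − 4.60) × 12.9 / [7120 × (1 + 0.102 × 12.9)] = 1260 mg/L.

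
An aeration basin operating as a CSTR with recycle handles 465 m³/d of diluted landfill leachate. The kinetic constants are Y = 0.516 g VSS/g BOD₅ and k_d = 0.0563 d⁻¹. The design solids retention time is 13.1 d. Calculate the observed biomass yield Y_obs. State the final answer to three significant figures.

Y_obs = Y / (1 + k_d θ_c) = 0.516 / (1 + 0.0563 × 13.1) = 0.516 / 1.738 = 0.2970.

Y_obs ≈ 0.297 g VSS/g BOD₅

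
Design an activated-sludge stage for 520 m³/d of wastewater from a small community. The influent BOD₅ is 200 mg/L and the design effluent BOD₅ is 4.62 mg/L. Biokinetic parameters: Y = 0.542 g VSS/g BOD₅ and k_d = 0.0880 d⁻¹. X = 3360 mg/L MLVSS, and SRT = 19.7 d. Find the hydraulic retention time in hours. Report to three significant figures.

τ ≈ 5.45 h

Steady-state biomass mass balance: V·X·(1 + k_d·θ_c) = Y·Q·(S₀ − S)·θ_c, so V = 0.542 × 520 × (200 − 4.62) × 19.7 / [3360 × (1 + 0.0880 × 19.7)] = 1.08×10^6 / 9185 = 118.1 m³.
τ = V/Q = 118.1/520 = 0.2271 d, or 5.451 h.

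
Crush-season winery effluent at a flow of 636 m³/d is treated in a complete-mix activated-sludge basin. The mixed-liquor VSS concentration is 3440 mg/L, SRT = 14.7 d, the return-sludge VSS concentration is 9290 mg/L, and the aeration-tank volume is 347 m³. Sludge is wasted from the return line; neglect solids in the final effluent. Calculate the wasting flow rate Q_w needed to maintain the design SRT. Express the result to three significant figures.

Q_w ≈ 8.74 m³/d

θ_c = V·X/(Q_w·X_r) when wasting from the recycle, so Q_w = V·X/(θ_c·X_r) = 347.0 × 3440 / (14.7 × 9290) = 8.741 m³/d.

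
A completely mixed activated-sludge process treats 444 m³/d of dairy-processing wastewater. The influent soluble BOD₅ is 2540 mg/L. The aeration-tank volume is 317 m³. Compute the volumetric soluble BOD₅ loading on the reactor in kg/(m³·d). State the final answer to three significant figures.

L_v ≈ 3.56 kg soluble BOD₅/(m³·d)

L_v = Q S₀ / V = 444 × 2540 × 10⁻³ / 317.0 = 3.558 kg/(m³·d).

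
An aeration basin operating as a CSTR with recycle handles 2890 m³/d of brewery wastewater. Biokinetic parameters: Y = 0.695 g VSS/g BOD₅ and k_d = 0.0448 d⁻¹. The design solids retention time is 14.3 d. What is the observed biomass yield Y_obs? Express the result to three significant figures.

Correct the yield for decay: Y_obs = Y/(1 + k_d θ_c) = 0.695 / (1 + 0.0448 × 14.3) = 0.695 / 1.641 = 0.4236.

Y_obs ≈ 0.424 g VSS/g BOD₅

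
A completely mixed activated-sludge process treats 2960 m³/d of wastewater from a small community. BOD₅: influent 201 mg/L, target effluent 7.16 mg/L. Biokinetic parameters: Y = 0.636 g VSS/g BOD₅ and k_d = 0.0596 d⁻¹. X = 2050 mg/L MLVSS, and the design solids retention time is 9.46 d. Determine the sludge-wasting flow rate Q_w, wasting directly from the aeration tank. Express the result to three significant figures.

Q_w ≈ 114 m³/d

Rearranging the biomass balance for a CMAS with decay, V = Y·Q·ΔS·θ_c / [X·(1+k_d θ_c)] = 0.636 × 2960 × (201 − 7.16) × 9.46 / [2050 × (1 + 0.0596 × 9.46)] = 3.45×10^6 / 3206 = 1077 m³.
For wasting at MLVSS concentration, Q_w = V/θ_c = 1077/9.46 = 113.8 m³/d.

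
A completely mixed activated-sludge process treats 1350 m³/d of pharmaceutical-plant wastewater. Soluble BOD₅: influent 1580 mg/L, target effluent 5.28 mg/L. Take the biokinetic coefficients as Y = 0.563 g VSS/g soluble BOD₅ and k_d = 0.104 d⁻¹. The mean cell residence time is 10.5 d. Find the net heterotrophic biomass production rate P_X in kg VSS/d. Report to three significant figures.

P_X ≈ 572 kg VSS/d

Y_obs = Y / (1 + k_d θ_c) = 0.563 / (1 + 0.104 × 10.5) = 0.563 / 2.092 = 0.2691.
Mass of soluble BOD₅ removed per day: Q(S₀ − S) = 1350 × 1575 g/m³ = 2126 kg/d.
Biomass produced: P_X = Y_obs·Q·ΔS = 0.2691 × 2126 ≈ 572.1 kg VSS/d.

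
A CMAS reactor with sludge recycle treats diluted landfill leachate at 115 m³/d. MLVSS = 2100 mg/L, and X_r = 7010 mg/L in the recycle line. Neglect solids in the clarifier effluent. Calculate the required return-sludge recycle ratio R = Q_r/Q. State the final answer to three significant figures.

Mass balance around the secondary clarifier (neglecting effluent solids): R = X / (X_r − X) = 2100 / (7010 − 2100) = 0.4277.

R ≈ 0.428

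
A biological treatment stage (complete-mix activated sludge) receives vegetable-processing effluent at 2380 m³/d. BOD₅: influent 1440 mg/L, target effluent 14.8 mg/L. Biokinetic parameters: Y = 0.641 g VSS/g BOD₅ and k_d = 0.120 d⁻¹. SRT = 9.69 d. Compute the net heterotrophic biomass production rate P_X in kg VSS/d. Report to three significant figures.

P_X ≈ 1010 kg VSS/d

Y_obs = Y / (1 + k_d θ_c) = 0.641 / (1 + 0.120 × 9.69) = 0.641 / 2.163 = 0.2964.
Mass of BOD₅ removed per day: Q(S₀ − S) = 2380 × 1425 g/m³ = 3392 kg/d.
P_X = Y_obs · Q(S₀ − S) = 0.2964 × 3392 = 1005 kg VSS/d.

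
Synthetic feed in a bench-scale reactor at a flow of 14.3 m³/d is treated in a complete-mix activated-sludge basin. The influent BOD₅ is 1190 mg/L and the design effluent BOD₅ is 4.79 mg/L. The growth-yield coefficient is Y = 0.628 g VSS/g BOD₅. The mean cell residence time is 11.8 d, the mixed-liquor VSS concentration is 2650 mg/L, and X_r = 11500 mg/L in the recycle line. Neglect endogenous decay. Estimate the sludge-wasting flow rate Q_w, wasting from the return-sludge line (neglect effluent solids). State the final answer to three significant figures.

With k_d = 0 the design equation reduces to V = Y Q (S₀−S) θ_c / X = 0.628 × 14.3 × (1190 − 4.79) × 11.8 / 2650 = 47.39 m³.
Q_w = (V·X)/(θ_c X_r) = 47.39 × 2650 / (11.8 × 11500) = 0.9255 m³/d.

Q_w ≈ 0.926 m³/d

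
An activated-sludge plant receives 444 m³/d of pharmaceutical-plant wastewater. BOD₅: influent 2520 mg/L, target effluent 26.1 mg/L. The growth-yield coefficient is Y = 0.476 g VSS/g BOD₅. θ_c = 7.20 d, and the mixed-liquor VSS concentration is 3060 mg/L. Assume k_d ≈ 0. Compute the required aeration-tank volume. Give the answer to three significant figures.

With k_d = 0 the design equation reduces to V = Y Q (S₀−S) θ_c / X = 0.476 × 444 × (2520 − 26.1) × 7.20 / 3060 = 1240 m³.

V ≈ 1240 m³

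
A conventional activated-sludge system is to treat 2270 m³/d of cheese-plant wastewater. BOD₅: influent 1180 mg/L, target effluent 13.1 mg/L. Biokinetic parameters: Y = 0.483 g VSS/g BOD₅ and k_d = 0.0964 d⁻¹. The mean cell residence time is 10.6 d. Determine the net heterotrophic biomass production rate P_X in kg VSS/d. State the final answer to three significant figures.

P_X ≈ 633 kg VSS/d

The observed yield is Y_obs = Y/(1 + k_d·θ_c) = 0.483 / (1 + 0.0964 × 10.6) = 0.483 / 2.022 = 0.2389 g VSS per g BOD₅ removed.
Mass of BOD₅ removed per day: Q(S₀ − S) = 2270 × 1167 g/m³ = 2649 kg/d.
Biomass produced: P_X = Y_obs·Q·ΔS = 0.2389 × 2649 ≈ 632.8 kg VSS/d.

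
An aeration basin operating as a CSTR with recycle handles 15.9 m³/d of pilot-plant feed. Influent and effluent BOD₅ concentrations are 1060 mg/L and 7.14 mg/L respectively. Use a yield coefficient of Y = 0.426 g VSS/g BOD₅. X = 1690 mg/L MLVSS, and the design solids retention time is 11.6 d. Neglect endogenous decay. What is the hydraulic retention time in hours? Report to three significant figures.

τ ≈ 73.9 h

V·X = Y·Q·ΔS·θ_c gives V = 0.426 × 15.9 × (1060 − 7.14) × 11.6 / 1690 = 48.95 m³.
HRT = V/Q = 48.95 m³ / 15.9 m³·d⁻¹ = 3.079 d × 24 = 73.89 h.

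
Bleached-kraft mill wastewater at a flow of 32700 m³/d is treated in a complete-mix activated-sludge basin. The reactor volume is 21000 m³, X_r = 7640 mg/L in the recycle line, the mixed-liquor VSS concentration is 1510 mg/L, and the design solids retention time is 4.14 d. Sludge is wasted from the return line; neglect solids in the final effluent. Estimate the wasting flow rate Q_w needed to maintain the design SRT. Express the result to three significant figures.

Q_w ≈ 1000 m³/d

Q_w = (V·X)/(θ_c X_r) = 21000 × 1510 / (4.14 × 7640) = 1003 m³/d.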